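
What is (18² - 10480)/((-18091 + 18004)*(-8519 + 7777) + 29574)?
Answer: -2539/23532 ≈ -0.10790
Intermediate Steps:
(18² - 10480)/((-18091 + 18004)*(-8519 + 7777) + 29574) = (324 - 10480)/(-87*(-742) + 29574) = -10156/(64554 + 29574) = -10156/94128 = -10156*1/94128 = -2539/23532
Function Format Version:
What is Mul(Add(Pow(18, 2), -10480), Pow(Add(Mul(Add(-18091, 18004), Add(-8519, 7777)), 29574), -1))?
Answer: Rational(-2539, 23532) ≈ -0.10790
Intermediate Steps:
Mul(Add(Pow(18, 2), -10480), Pow(Add(Mul(Add(-18091, 18004), Add(-8519, 7777)), 29574), -1)) = Mul(Add(324, -10480), Pow(Add(Mul(-87, -742), 29574), -1)) = Mul(-10156, Pow(Add(64554, 29574), -1)) = Mul(-10156, Pow(94128, -1)) = Mul(-10156, Rational(1, 94128)) = Rational(-2539, 23532)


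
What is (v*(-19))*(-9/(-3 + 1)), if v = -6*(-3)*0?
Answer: 0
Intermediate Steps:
v = 0 (v = -(-18)*0 = -1*0 = 0)
(v*(-19))*(-9/(-3 + 1)) = (0*(-19))*(-9/(-3 + 1)) = 0*(-9/(-2)) = 0*(-9*(-½)) = 0*(9/2) = 0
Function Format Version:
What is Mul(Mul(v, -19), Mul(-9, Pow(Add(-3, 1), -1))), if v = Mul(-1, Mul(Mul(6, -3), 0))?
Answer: 0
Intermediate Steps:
v = 0 (v = Mul(-1, Mul(-18, 0)) = Mul(-1, 0) = 0)
Mul(Mul(v, -19), Mul(-9, Pow(Add(-3, 1), -1))) = Mul(Mul(0, -19), Mul(-9, Pow(Add(-3, 1), -1))) = Mul(0, Mul(-9, Pow(-2, -1))) = Mul(0, Mul(-9, Rational(-1, 2))) = Mul(0, Rational(9, 2)) = 0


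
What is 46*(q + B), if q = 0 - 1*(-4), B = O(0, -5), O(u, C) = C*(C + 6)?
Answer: -46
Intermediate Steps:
O(u, C) = C*(6 + C)
B = -5 (B = -5*(6 - 5) = -5*1 = -5)
q = 4 (q = 0 + 4 = 4)
46*(q + B) = 46*(4 - 5) = 46*(-1) = -46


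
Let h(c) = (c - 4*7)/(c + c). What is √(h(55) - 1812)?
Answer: I*√21922230/110 ≈ 42.565*I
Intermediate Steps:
h(c) = (-28 + c)/(2*c) (h(c) = (c - 28)/((2*c)) = (-28 + c)*(1/(2*c)) = (-28 + c)/(2*c))
√(h(55) - 1812) = √((½)*(-28 + 55)/55 - 1812) = √((½)*(1/55)*27 - 1812) = √(27/110 - 1812) = √(-199293/110) = I*√21922230/110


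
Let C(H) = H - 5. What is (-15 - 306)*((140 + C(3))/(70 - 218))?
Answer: 22149/74 ≈ 299.31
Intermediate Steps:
C(H) = -5 + H
(-15 - 306)*((140 + C(3))/(70 - 218)) = (-15 - 306)*((140 + (-5 + 3))/(70 - 218)) = -321*(140 - 2)/(-148) = -44298*(-1)/148 = -321*(-69/74) = 22149/74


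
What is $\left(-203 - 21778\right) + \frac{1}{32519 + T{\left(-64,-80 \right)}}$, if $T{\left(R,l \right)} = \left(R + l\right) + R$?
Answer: $- \frac{710228090}{32311} \approx -21981.0$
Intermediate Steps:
$T{\left(R,l \right)} = l + 2 R$
$\left(-203 - 21778\right) + \frac{1}{32519 + T{\left(-64,-80 \right)}} = \left(-203 - 21778\right) + \frac{1}{32519 + \left(-80 + 2 \left(-64\right)\right)} = -21981 + \frac{1}{32519 - 208} = -21981 + \frac{1}{32311} = - \frac{710228090}{32311}$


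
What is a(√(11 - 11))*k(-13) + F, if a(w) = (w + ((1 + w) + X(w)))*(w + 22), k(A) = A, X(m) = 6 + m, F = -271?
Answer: -2273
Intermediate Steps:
a(w) = (7 + 3*w)*(22 + w) (a(w) = (w + ((1 + w) + (6 + w)))*(w + 22) = (w + (7 + 2*w))*(22 + w) = (7 + 3*w)*(22 + w))
a(√(11 - 11))*k(-13) + F = (154 + 3*(√(11 - 11))² + 73*√(11 - 11))*(-13) - 271 = (154 + 3*(√0)² + 73*√0)*(-13) - 271 = (154 + 3*0² + 73*0)*(-13) - 271 = (154 + 3*0 + 0)*(-13) - 271 = (154 + 0 + 0)*(-13) - 271 = 154*(-13) - 271 = -2002 - 271 = -2273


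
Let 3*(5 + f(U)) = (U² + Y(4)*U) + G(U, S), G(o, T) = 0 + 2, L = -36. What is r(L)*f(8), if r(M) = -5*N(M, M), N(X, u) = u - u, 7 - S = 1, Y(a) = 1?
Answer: 0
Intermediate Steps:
S = 6 (S = 7 - 1*1 = 7 - 1 = 6)
N(X, u) = 0
r(M) = 0 (r(M) = -5*0 = 0)
G(o, T) = 2
f(U) = -13/3 + U/3 + U²/3 (f(U) = -5 + ((U² + 1*U) + 2)/3 = -5 + ((U² + U) + 2)/3 = -5 + ((U + U²) + 2)/3 = -5 + (2 + U + U²)/3 = -5 + (⅔ + U/3 + U²/3) = -13/3 + U/3 + U²/3)
r(L)*f(8) = 0*(-13/3 + (⅓)*8 + (⅓)*8²) = 0*(-13/3 + 8/3 + (⅓)*64) = 0*(-13/3 + 8/3 + 64/3) = 0*(59/3) = 0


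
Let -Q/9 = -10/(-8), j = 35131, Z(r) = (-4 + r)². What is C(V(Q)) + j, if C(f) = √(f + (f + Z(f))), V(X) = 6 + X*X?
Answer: 35131 + √4299121/16 ≈ 35261.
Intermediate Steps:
Q = -45/4 (Q = -(-90)/(-8) = -(-90)*(-1)/8 = -9*5/4 = -45/4 ≈ -11.250)
V(X) = 6 + X²
C(f) = √((-4 + f)² + 2*f) (C(f) = √(f + (f + (-4 + f)²)) = √((-4 + f)² + 2*f))
C(V(Q)) + j = √((-4 + (6 + (-45/4)²))² + 2*(6 + (-45/4)²)) + 35131 = √((-4 + (6 + 2025/16))² + 2*(6 + 2025/16)) + 35131 = √((-4 + 2121/16)² + 2*(2121/16)) + 35131 = √((2057/16)² + 2121/8) + 35131 = √(4231249/256 + 2121/8) + 35131 = √(4299121/256) + 35131 = √4299121/16 + 35131 = 35131 + √4299121/16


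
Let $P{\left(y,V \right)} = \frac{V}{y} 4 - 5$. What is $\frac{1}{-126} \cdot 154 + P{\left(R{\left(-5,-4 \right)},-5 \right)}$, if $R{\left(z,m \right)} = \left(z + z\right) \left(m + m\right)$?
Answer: $- \frac{233}{36} \approx -6.4722$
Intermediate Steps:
$R{\left(z,m \right)} = 4 m z$ ($R{\left(z,m \right)} = 2 z 2 m = 4 m z$)
$P{\left(y,V \right)} = -5 + \frac{4 V}{y}$ ($P{\left(y,V \right)} = \frac{4 V}{y} - 5 = -5 + \frac{4 V}{y}$)
$\frac{1}{-126} \cdot 154 + P{\left(R{\left(-5,-4 \right)},-5 \right)} = \frac{1}{-126} \cdot 154 - \left(5 + \frac{20}{4 \left(-4\right) \left(-5\right)}\right) = \left(- \frac{1}{126}\right) 154 - \left(5 + \frac{20}{80}\right) = - \frac{11}{9} - \left(5 + 20 \cdot \frac{1}{80}\right) = - \frac{11}{9} - \frac{21}{4} = - \frac{233}{36}$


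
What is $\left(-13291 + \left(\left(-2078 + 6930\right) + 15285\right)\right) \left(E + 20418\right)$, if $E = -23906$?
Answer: $-23878848$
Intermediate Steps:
$\left(-13291 + \left(\left(-2078 + 6930\right) + 15285\right)\right) \left(E + 20418\right) = \left(-13291 + \left(\left(-2078 + 6930\right) + 15285\right)\right) \left(-23906 + 20418\right) = \left(-13291 + \left(4852 + 15285\right)\right) \left(-3488\right) = \left(-13291 + 20137\right) \left(-3488\right) = 6846 \left(-3488\right) = -23878848$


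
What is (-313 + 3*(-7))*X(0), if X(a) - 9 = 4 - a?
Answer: -4342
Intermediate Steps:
X(a) = 13 - a (X(a) = 9 + (4 - a) = 13 - a)
(-313 + 3*(-7))*X(0) = (-313 + 3*(-7))*(13 - 1*0) = (-313 - 21)*(13 + 0) = -334*13 = -4342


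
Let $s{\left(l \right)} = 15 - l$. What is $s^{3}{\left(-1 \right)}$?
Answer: $4096$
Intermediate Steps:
$s^{3}{\left(-1 \right)} = \left(15 - -1\right)^{3} = \left(15 + 1\right)^{3} = 16^{3} = 4096$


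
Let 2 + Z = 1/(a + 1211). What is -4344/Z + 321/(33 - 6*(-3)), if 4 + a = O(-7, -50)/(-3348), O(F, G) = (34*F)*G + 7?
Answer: 5526018403/2535805 ≈ 2179.2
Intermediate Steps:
O(F, G) = 7 + 34*F*G (O(F, G) = 34*F*G + 7 = 7 + 34*F*G)
a = -937/124 (a = -4 + (7 + 34*(-7)*(-50))/(-3348) = -4 + (7 + 11900)*(-1/3348) = -4 + 11907*(-1/3348) = -4 - 441/124 = -937/124 ≈ -7.5564)
Z = -298330/149227 (Z = -2 + 1/(-937/124 + 1211) = -2 + 1/(149227/124) = -2 + 124/149227 = -298330/149227 ≈ -1.9992)
-4344/Z + 321/(33 - 6*(-3)) = -4344/(-298330/149227) + 321/(33 - 6*(-3)) = -4344*(-149227/298330) + 321/(33 + 18) = 324121044/149165 + 321/51 = 324121044/149165 + 321*(1/51) = 324121044/149165 + 107/17 = 5526018403/2535805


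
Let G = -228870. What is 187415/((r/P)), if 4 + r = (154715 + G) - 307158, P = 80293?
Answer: -654265765/16579 ≈ -39464.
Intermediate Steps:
r = -381317 (r = -4 + ((154715 - 228870) - 307158) = -4 + (-74155 - 307158) = -4 - 381313 = -381317)
187415/((r/P)) = 187415/((-381317/80293)) = 187415/((-381317*1/80293)) = 187415/(-16579/3491) = 187415*(-3491/16579) = -654265765/16579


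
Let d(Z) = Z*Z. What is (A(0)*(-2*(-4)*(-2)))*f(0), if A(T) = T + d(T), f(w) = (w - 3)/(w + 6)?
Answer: 0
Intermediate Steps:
f(w) = (-3 + w)/(6 + w)
d(Z) = Z²
A(T) = T + T²
(A(0)*(-2*(-4)*(-2)))*f(0) = ((0*(1 + 0))*(-2*(-4)*(-2)))*((-3 + 0)/(6 + 0)) = ((0*1)*(8*(-2)))*(-3/6) = (0*(-16))*((⅙)*(-3)) = 0*(-½) = 0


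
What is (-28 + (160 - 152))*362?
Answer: -7240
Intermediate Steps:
(-28 + (160 - 152))*362 = (-28 + 8)*362 = -20*362 = -7240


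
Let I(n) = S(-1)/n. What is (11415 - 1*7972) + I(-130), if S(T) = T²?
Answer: 447589/130 ≈ 3443.0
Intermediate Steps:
I(n) = 1/n (I(n) = (-1)²/n = 1/n)
(11415 - 1*7972) + I(-130) = (11415 - 1*7972) + 1/(-130) = (11415 - 7972) - 1/130 = 3443 - 1/130 = 447589/130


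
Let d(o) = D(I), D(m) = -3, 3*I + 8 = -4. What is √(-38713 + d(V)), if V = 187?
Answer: 2*I*√9679 ≈ 196.76*I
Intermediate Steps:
I = -4 (I = -8/3 + (⅓)*(-4) = -8/3 - 4/3 = -4)
d(o) = -3
√(-38713 + d(V)) = √(-38713 - 3) = √(-38716) = 2*I*√9679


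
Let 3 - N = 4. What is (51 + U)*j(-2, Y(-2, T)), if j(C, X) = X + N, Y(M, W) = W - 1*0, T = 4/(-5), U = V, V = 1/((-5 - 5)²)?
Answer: -45909/500 ≈ -91.818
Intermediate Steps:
N = -1 (N = 3 - 1*4 = 3 - 4 = -1)
V = 1/100 (V = 1/((-10)²) = 1/100 ≈ 0.010000)
U = 1/100 ≈ 0.010000
T = -⅘ (T = 4*(-⅕) = -⅘ ≈ -0.80000)
Y(M, W) = W (Y(M, W) = W + 0 = W)
j(C, X) = -1 + X (j(C, X) = X - 1 = -1 + X)
(51 + U)*j(-2, Y(-2, T)) = (51 + 1/100)*(-1 - ⅘) = (5101/100)*(-9/5) = -45909/500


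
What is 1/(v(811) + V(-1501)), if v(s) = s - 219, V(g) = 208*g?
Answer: -1/311616 ≈ -3.2091e-6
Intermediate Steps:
v(s) = -219 + s
1/(v(811) + V(-1501)) = 1/((-219 + 811) + 208*(-1501)) = 1/(592 - 312208) = 1/(-311616) = -1/311616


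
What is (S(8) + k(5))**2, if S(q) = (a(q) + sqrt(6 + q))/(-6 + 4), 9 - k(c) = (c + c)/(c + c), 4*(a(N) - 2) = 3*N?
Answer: (8 - sqrt(14))**2/4 ≈ 4.5334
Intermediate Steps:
a(N) = 2 + 3*N/4 (a(N) = 2 + (3*N)/4 = 2 + 3*N/4)
k(c) = 8 (k(c) = 9 - (c + c)/(c + c) = 9 - 2*c/(2*c) = 9 - 2*c*1/(2*c) = 9 - 1*1 = 9 - 1 = 8)
S(q) = -1 - 3*q/8 - sqrt(6 + q)/2 (S(q) = ((2 + 3*q/4) + sqrt(6 + q))/(-6 + 4) = (2 + sqrt(6 + q) + 3*q/4)/(-2) = (2 + sqrt(6 + q) + 3*q/4)*(-1/2) = -1 - 3*q/8 - sqrt(6 + q)/2)
(S(8) + k(5))**2 = ((-1 - 3/8*8 - sqrt(6 + 8)/2) + 8)**2 = ((-1 - 3 - sqrt(14)/2) + 8)**2 = ((-4 - sqrt(14)/2) + 8)**2 = (4 - sqrt(14)/2)**2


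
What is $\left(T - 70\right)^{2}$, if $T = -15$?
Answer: $7225$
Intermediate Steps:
$\left(T - 70\right)^{2} = \left(-15 - 70\right)^{2} = \left(-85\right)^{2} = 7225$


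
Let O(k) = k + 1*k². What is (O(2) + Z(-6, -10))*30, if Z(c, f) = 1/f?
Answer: 177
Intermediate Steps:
O(k) = k + k²
(O(2) + Z(-6, -10))*30 = (2*(1 + 2) + 1/(-10))*30 = (2*3 - ⅒)*30 = (6 - ⅒)*30 = (59/10)*30 = 177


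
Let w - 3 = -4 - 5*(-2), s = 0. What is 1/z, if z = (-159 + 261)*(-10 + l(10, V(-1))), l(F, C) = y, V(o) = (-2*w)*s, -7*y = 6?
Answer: -7/7752 ≈ -0.00090299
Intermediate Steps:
w = 9 (w = 3 + (-4 - 5*(-2)) = 3 + (-4 + 10) = 3 + 6 = 9)
y = -6/7 (y = -1/7*6 = -6/7 ≈ -0.85714)
V(o) = 0 (V(o) = -2*9*0 = -18*0 = 0)
l(F, C) = -6/7
z = -7752/7 (z = (-159 + 261)*(-10 - 6/7) = 102*(-76/7) = -7752/7 ≈ -1107.4)
1/z = 1/(-7752/7) = -7/7752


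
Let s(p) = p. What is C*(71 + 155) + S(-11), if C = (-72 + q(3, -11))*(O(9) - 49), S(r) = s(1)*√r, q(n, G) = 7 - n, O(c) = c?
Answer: 614720 + I*√11 ≈ 6.1472e+5 + 3.3166*I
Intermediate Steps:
S(r) = √r (S(r) = 1*√r = √r)
C = 2720 (C = (-72 + (7 - 1*3))*(9 - 49) = (-72 + (7 - 3))*(-40) = (-72 + 4)*(-40) = -68*(-40) = 2720)
C*(71 + 155) + S(-11) = 2720*(71 + 155) + √(-11) = 2720*226 + I*√11 = 614720 + I*√11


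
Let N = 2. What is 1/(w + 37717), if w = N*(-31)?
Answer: 1/37655 ≈ 2.6557e-5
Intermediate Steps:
w = -62 (w = 2*(-31) = -62)
1/(w + 37717) = 1/(-62 + 37717) = 1/37655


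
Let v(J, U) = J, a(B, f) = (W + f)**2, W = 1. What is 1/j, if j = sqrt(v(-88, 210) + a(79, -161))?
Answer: sqrt(6378)/12756 ≈ 0.0062608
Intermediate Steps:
a(B, f) = (1 + f)**2
j = 2*sqrt(6378) (j = sqrt(-88 + (1 - 161)**2) = sqrt(-88 + (-160)**2) = sqrt(-88 + 25600) = sqrt(25512) = 2*sqrt(6378) ≈ 159.72)
1/j = 1/(2*sqrt(6378)) = sqrt(6378)/12756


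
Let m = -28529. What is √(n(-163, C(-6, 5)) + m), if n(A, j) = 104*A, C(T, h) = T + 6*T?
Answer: I*√45481 ≈ 213.26*I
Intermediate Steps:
C(T, h) = 7*T
√(n(-163, C(-6, 5)) + m) = √(104*(-163) - 28529) = √(-16952 - 28529) = √(-45481) = I*√45481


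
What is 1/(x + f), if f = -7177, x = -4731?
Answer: -1/11908 ≈ -8.3977e-5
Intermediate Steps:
1/(x + f) = 1/(-4731 - 7177) = 1/(-11908) = -1/11908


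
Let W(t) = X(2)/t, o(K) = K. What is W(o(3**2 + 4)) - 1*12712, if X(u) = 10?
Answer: -165246/13 ≈ -12711.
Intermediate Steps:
W(t) = 10/t
W(o(3**2 + 4)) - 1*12712 = 10/(3**2 + 4) - 1*12712 = 10/(9 + 4) - 12712 = 10/13 - 12712 = -165246/13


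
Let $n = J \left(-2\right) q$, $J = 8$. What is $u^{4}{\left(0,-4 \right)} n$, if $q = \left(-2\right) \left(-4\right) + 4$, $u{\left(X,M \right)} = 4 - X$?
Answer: $-49152$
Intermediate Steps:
$q = 12$ ($q = 8 + 4 = 12$)
$n = -192$ ($n = 8 \left(-2\right) 12 = \left(-16\right) 12 = -192$)
$u^{4}{\left(0,-4 \right)} n = \left(4 - 0\right)^{4} \left(-192\right) = \left(4 + 0\right)^{4} \left(-192\right) = 4^{4} \left(-192\right) = 256 \left(-192\right) = -49152$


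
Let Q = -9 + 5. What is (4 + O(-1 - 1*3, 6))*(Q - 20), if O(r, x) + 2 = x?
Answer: -192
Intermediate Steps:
O(r, x) = -2 + x
Q = -4
(4 + O(-1 - 1*3, 6))*(Q - 20) = (4 + (-2 + 6))*(-4 - 20) = (4 + 4)*(-24) = 8*(-24) = -192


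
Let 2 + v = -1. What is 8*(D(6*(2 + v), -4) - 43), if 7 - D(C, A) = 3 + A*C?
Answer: -504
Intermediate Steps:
v = -3 (v = -2 - 1 = -3)
D(C, A) = 4 - A*C (D(C, A) = 7 - (3 + A*C) = 7 + (-3 - A*C) = 4 - A*C)
8*(D(6*(2 + v), -4) - 43) = 8*((4 - 1*(-4)*6*(2 - 3)) - 43) = 8*((4 - 1*(-4)*6*(-1)) - 43) = 8*((4 - 1*(-4)*(-6)) - 43) = 8*((4 - 24) - 43) = 8*(-20 - 43) = 8*(-63) = -504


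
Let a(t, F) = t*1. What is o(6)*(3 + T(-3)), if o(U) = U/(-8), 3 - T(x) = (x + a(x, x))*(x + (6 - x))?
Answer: -63/2 ≈ -31.500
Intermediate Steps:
a(t, F) = t
T(x) = 3 - 12*x (T(x) = 3 - (x + x)*(x + (6 - x)) = 3 - 2*x*6 = 3 - 12*x)
o(U) = -U/8 (o(U) = U*(-⅛) = -U/8)
o(6)*(3 + T(-3)) = (-⅛*6)*(3 + (3 - 12*(-3))) = -3*(3 + (3 + 36))/4 = -3*(3 + 39)/4 = -¾*42 = -63/2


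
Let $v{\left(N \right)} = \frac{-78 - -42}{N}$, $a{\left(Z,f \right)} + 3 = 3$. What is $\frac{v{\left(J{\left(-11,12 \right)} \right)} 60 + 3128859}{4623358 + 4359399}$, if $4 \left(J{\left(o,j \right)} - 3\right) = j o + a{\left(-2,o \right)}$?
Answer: $\frac{3128931}{8982757} \approx 0.34833$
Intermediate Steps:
$a{\left(Z,f \right)} = 0$ ($a{\left(Z,f \right)} = -3 + 3 = 0$)
$J{\left(o,j \right)} = 3 + \frac{j o}{4}$ ($J{\left(o,j \right)} = 3 + \frac{j o + 0}{4} = 3 + \frac{j o}{4}$)
$v{\left(N \right)} = - \frac{36}{N}$ ($v{\left(N \right)} = \frac{-78 + 42}{N} = - \frac{36}{N}$)
$\frac{v{\left(J{\left(-11,12 \right)} \right)} 60 + 3128859}{4623358 + 4359399} = \frac{- \frac{36}{3 + \frac{1}{4} \cdot 12 \left(-11\right)} 60 + 3128859}{4623358 + 4359399} = \frac{- \frac{36}{3 - 33} \cdot 60 + 3128859}{8982757} = \left(- \frac{36}{-30} \cdot 60 + 3128859\right) \frac{1}{8982757} = \left(\left(-36\right) \left(- \frac{1}{30}\right) 60 + 3128859\right) \frac{1}{8982757} = \left(\frac{6}{5} \cdot 60 + 3128859\right) \frac{1}{8982757} = \left(72 + 3128859\right) \frac{1}{8982757} = 3128931 \cdot \frac{1}{8982757} = \frac{3128931}{8982757}$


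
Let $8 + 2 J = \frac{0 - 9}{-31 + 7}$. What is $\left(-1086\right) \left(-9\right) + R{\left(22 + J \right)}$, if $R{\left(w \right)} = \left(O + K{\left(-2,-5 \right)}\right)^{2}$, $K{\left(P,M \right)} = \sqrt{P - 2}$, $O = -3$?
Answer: $9779 - 12 i \approx 9779.0 - 12.0 i$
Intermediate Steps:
$J = - \frac{61}{16}$ ($J = -4 + \frac{\left(0 - 9\right) \frac{1}{-31 + 7}}{2} = -4 + \frac{\left(-9\right) \frac{1}{-24}}{2} = -4 + \frac{\left(-9\right) \left(- \frac{1}{24}\right)}{2} = -4 + \frac{1}{2} \cdot \frac{3}{8} = -4 + \frac{3}{16} = - \frac{61}{16} \approx -3.8125$)
$K{\left(P,M \right)} = \sqrt{-2 + P}$
$R{\left(w \right)} = \left(-3 + 2 i\right)^{2}$ ($R{\left(w \right)} = \left(-3 + \sqrt{-2 - 2}\right)^{2} = \left(-3 + \sqrt{-4}\right)^{2} = \left(-3 + 2 i\right)^{2}$)
$\left(-1086\right) \left(-9\right) + R{\left(22 + J \right)} = \left(-1086\right) \left(-9\right) + \left(5 - 12 i\right) = 9774 + \left(5 - 12 i\right) = 9779 - 12 i$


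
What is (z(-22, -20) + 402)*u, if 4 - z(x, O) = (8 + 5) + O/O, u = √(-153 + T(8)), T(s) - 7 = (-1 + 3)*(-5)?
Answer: 784*I*√39 ≈ 4896.1*I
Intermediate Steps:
T(s) = -3 (T(s) = 7 + (-1 + 3)*(-5) = 7 + 2*(-5) = 7 - 10 = -3)
u = 2*I*√39 (u = √(-153 - 3) = √(-156) = 2*I*√39 ≈ 12.49*I)
z(x, O) = -10 (z(x, O) = 4 - ((8 + 5) + O/O) = 4 - (13 + 1) = 4 - 1*14 = 4 - 14 = -10)
(z(-22, -20) + 402)*u = (-10 + 402)*(2*I*√39) = 392*(2*I*√39) = 784*I*√39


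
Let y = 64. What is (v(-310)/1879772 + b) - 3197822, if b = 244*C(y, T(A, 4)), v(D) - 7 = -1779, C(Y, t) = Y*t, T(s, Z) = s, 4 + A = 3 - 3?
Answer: -1532148584141/469943 ≈ -3.2603e+6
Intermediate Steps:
A = -4 (A = -4 + (3 - 3) = -4 + 0 = -4)
v(D) = -1772 (v(D) = 7 - 1779 = -1772)
b = -62464 (b = 244*(64*(-4)) = 244*(-256) = -62464)
(v(-310)/1879772 + b) - 3197822 = (-1772/1879772 - 62464) - 3197822 = (-1772*1/1879772 - 62464) - 3197822 = (-443/469943 - 62464) - 3197822 = -29354519995/469943 - 3197822 = -1532148584141/469943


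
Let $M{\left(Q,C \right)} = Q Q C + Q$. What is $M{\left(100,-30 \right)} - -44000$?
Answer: $-255900$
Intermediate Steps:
$M{\left(Q,C \right)} = Q + C Q^{2}$ ($M{\left(Q,C \right)} = Q^{2} C + Q = C Q^{2} + Q = Q + C Q^{2}$)
$M{\left(100,-30 \right)} - -44000 = 100 \left(1 - 3000\right) - -44000 = 100 \left(1 - 3000\right) + 44000 = 100 \left(-2999\right) + 44000 = -299900 + 44000 = -255900$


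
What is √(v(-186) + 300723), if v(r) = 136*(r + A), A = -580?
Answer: 13*√1163 ≈ 443.34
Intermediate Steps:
v(r) = -78880 + 136*r (v(r) = 136*(r - 580) = 136*(-580 + r) = -78880 + 136*r)
√(v(-186) + 300723) = √((-78880 + 136*(-186)) + 300723) = √((-78880 - 25296) + 300723) = √(-104176 + 300723) = √196547 = 13*√1163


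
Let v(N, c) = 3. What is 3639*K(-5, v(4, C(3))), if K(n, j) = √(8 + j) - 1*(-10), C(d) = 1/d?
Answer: 36390 + 3639*√11 ≈ 48459.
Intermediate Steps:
K(n, j) = 10 + √(8 + j) (K(n, j) = √(8 + j) + 10 = 10 + √(8 + j))
3639*K(-5, v(4, C(3))) = 3639*(10 + √(8 + 3)) = 3639*(10 + √11) = 36390 + 3639*√11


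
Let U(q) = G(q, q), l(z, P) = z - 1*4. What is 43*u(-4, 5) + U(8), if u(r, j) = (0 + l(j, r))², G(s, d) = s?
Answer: 51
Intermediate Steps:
l(z, P) = -4 + z (l(z, P) = z - 4 = -4 + z)
u(r, j) = (-4 + j)² (u(r, j) = (0 + (-4 + j))² = (-4 + j)²)
U(q) = q
43*u(-4, 5) + U(8) = 43*(-4 + 5)² + 8 = 43*1² + 8 = 43*1 + 8 = 43 + 8 = 51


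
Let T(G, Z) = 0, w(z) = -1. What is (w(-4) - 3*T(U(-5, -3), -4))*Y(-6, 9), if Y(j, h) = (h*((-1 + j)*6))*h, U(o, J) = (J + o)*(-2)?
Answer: 3402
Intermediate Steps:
U(o, J) = -2*J - 2*o
Y(j, h) = h²*(-6 + 6*j) (Y(j, h) = (h*(-6 + 6*j))*h = h²*(-6 + 6*j))
(w(-4) - 3*T(U(-5, -3), -4))*Y(-6, 9) = (-1 - 3*0)*(6*9²*(-1 - 6)) = (-1 + 0)*(6*81*(-7)) = -1*(-3402) = 3402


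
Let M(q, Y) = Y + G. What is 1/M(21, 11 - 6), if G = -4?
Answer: 1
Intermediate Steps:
M(q, Y) = -4 + Y (M(q, Y) = Y - 4 = -4 + Y)
1/M(21, 11 - 6) = 1/(-4 + (11 - 6)) = 1/(-4 + 5) = 1/1 = 1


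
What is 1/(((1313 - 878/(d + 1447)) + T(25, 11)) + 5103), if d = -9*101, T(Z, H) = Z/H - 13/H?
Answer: 2959/18983343 ≈ 0.00015587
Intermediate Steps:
T(Z, H) = -13/H + Z/H
d = -909
1/(((1313 - 878/(d + 1447)) + T(25, 11)) + 5103) = 1/(((1313 - 878/(-909 + 1447)) + (-13 + 25)/11) + 5103) = 1/(((1313 - 878/538) + (1/11)*12) + 5103) = 1/(((1313 - 878*1/538) + 12/11) + 5103) = 1/(((1313 - 439/269) + 12/11) + 5103) = 1/((352758/269 + 12/11) + 5103) = 1/(3883566/2959 + 5103) = 1/(18983343/2959) = 2959/18983343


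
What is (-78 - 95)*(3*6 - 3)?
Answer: -2595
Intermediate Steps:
(-78 - 95)*(3*6 - 3) = -173*(18 - 3) = -173*15 = -2595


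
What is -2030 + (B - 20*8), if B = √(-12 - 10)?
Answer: -2190 + I*√22 ≈ -2190.0 + 4.6904*I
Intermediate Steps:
B = I*√22 (B = √(-22) = I*√22 ≈ 4.6904*I)
-2030 + (B - 20*8) = -2030 + (I*√22 - 20*8) = -2030 + (I*√22 - 160) = -2030 + (-160 + I*√22) = -2190 + I*√22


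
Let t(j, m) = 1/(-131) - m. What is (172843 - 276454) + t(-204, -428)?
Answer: -13516974/131 ≈ -1.0318e+5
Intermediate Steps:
t(j, m) = -1/131 - m
(172843 - 276454) + t(-204, -428) = (172843 - 276454) + (-1/131 - 1*(-428)) = -103611 + (-1/131 + 428) = -103611 + 56067/131 = -13516974/131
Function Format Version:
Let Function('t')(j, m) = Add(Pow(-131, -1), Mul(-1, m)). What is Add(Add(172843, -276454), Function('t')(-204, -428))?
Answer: Rational(-13516974, 131) ≈ -1.0318e+5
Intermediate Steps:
Function('t')(j, m) = Add(Rational(-1, 131), Mul(-1, m))
Add(Add(172843, -276454), Function('t')(-204, -428)) = Add(Add(172843, -276454), Add(Rational(-1, 131), Mul(-1, -428))) = Add(-103611, Add(Rational(-1, 131), 428)) = Add(-103611, Rational(56067, 131)) = Rational(-13516974, 131)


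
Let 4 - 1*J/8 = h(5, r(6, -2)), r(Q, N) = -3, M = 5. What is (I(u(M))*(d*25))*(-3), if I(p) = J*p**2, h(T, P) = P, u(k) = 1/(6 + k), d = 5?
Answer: -21000/121 ≈ -173.55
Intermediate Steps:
J = 56 (J = 32 - 8*(-3) = 32 + 24 = 56)
I(p) = 56*p**2
(I(u(M))*(d*25))*(-3) = ((56*(1/(6 + 5))**2)*(5*25))*(-3) = ((56*(1/11)**2)*125)*(-3) = ((56*(1/121))*125)*(-3) = ((56/121)*125)*(-3) = (7000/121)*(-3) = -21000/121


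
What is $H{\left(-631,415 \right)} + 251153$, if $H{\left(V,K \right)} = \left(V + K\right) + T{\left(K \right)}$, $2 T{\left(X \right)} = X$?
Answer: $\frac{502289}{2} \approx 2.5114 \cdot 10^{5}$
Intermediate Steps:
$T{\left(X \right)} = \frac{X}{2}$
$H{\left(V,K \right)} = V + \frac{3 K}{2}$ ($H{\left(V,K \right)} = \left(V + K\right) + \frac{K}{2} = \left(K + V\right) + \frac{K}{2} = V + \frac{3 K}{2}$)
$H{\left(-631,415 \right)} + 251153 = \left(-631 + \frac{3}{2} \cdot 415\right) + 251153 = \left(-631 + \frac{1245}{2}\right) + 251153 = - \frac{17}{2} + 251153 = \frac{502289}{2}$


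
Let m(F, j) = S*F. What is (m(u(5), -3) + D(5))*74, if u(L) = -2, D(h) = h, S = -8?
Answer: 1554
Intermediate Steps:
m(F, j) = -8*F
(m(u(5), -3) + D(5))*74 = (-8*(-2) + 5)*74 = (16 + 5)*74 = 21*74 = 1554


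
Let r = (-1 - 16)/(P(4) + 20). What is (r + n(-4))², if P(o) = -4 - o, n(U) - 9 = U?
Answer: 1849/144 ≈ 12.840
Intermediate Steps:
n(U) = 9 + U
r = -17/12 (r = (-1 - 16)/((-4 - 1*4) + 20) = -17/((-4 - 4) + 20) = -17/(-8 + 20) = -17/12 ≈ -1.4167)
(r + n(-4))² = (-17/12 + (9 - 4))² = (-17/12 + 5)² = (43/12)² = 1849/144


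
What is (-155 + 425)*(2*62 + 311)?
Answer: 117450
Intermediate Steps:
(-155 + 425)*(2*62 + 311) = 270*(124 + 311) = 270*435 = 117450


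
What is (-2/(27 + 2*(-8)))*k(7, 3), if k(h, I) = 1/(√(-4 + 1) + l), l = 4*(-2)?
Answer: 16/737 + 2*I*√3/737 ≈ 0.02171 + 0.0047003*I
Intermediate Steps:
l = -8
k(h, I) = 1/(-8 + I*√3) (k(h, I) = 1/(√(-4 + 1) - 8) = 1/(√(-3) - 8) = 1/(I*√3 - 8) = 1/(-8 + I*√3))
(-2/(27 + 2*(-8)))*k(7, 3) = (-2/(27 + 2*(-8)))*(-8/67 - I*√3/67) = (-2/(27 - 16))*(-8/67 - I*√3/67) = (-2/11)*(-8/67 - I*√3/67) = (-2*1/11)*(-8/67 - I*√3/67) = -2*(-8/67 - I*√3/67)/11 = 16/737 + 2*I*√3/737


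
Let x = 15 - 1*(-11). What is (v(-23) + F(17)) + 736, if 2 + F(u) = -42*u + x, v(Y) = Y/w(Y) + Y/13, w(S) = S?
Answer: 588/13 ≈ 45.231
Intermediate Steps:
x = 26 (x = 15 + 11 = 26)
v(Y) = 1 + Y/13 (v(Y) = Y/Y + Y/13 = 1 + Y*(1/13) = 1 + Y/13)
F(u) = 24 - 42*u (F(u) = -2 + (-42*u + 26) = -2 + (26 - 42*u) = 24 - 42*u)
(v(-23) + F(17)) + 736 = ((1 + (1/13)*(-23)) + (24 - 42*17)) + 736 = ((1 - 23/13) + (24 - 714)) + 736 = (-10/13 - 690) + 736 = -8980/13 + 736 = 588/13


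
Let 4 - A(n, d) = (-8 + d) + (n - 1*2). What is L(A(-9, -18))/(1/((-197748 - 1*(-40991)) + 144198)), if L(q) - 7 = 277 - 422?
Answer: 1733142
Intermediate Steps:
A(n, d) = 14 - d - n (A(n, d) = 4 - ((-8 + d) + (n - 1*2)) = 4 - ((-8 + d) + (n - 2)) = 4 - ((-8 + d) + (-2 + n)) = 4 - (-10 + d + n) = 4 + (10 - d - n) = 14 - d - n)
L(q) = -138 (L(q) = 7 + (277 - 422) = 7 - 145 = -138)
L(A(-9, -18))/(1/((-197748 - 1*(-40991)) + 144198)) = -(-7389900 + 5656758) = -138/(1/((-197748 + 40991) + 144198)) = -138/(1/(-156757 + 144198)) = -138/(1/(-12559)) = -138/(-1/12559) = -138*(-12559) = 1733142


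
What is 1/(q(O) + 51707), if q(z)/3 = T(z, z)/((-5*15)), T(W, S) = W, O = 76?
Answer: 25/1292599 ≈ 1.9341e-5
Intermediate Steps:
q(z) = -z/25 (q(z) = 3*(z/((-5*15))) = 3*(z/(-75)) = 3*(z*(-1/75)) = 3*(-z/75) = -z/25)
1/(q(O) + 51707) = 1/(-1/25*76 + 51707) = 1/(-76/25 + 51707) = 1/(1292599/25) = 25/1292599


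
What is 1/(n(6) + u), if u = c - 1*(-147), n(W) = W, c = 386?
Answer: 1/539 ≈ 0.0018553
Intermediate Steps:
u = 533 (u = 386 - 1*(-147) = 386 + 147 = 533)
1/(n(6) + u) = 1/(6 + 533) = 1/539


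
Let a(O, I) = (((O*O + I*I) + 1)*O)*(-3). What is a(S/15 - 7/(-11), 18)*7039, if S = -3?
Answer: -498547536408/166375 ≈ -2.9965e+6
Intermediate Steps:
a(O, I) = -3*O*(1 + I**2 + O**2) (a(O, I) = (((O**2 + I**2) + 1)*O)*(-3) = (((I**2 + O**2) + 1)*O)*(-3) = ((1 + I**2 + O**2)*O)*(-3) = (O*(1 + I**2 + O**2))*(-3) = -3*O*(1 + I**2 + O**2))
a(S/15 - 7/(-11), 18)*7039 = -3*(-3/15 - 7/(-11))*(1 + 18**2 + (-3/15 - 7/(-11))**2)*7039 = -3*(-3*1/15 - 7*(-1/11))*(1 + 324 + (-3*1/15 - 7*(-1/11))**2)*7039 = -3*(-1/5 + 7/11)*(1 + 324 + (-1/5 + 7/11)**2)*7039 = -3*24/55*(1 + 324 + (24/55)**2)*7039 = -3*24/55*(1 + 324 + 576/3025)*7039 = -3*24/55*983701/3025*7039 = -70826472/166375*7039 = -498547536408/166375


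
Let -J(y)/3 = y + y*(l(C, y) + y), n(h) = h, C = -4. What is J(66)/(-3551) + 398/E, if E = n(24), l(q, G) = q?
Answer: 856337/42612 ≈ 20.096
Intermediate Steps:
J(y) = -3*y - 3*y*(-4 + y) (J(y) = -3*(y + y*(-4 + y)) = -3*y - 3*y*(-4 + y))
E = 24
J(66)/(-3551) + 398/E = (3*66*(3 - 1*66))/(-3551) + 398/24 = (3*66*(3 - 66))*(-1/3551) + 398*(1/24) = (3*66*(-63))*(-1/3551) + 199/12 = -12474*(-1/3551) + 199/12 = 12474/3551 + 199/12 = 856337/42612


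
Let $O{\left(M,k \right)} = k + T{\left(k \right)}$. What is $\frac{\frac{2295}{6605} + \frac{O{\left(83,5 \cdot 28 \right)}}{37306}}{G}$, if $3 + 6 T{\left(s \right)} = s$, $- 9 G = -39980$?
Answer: $\frac{312094023}{3940526830960} \approx 7.9201 \cdot 10^{-5}$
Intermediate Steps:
$G = \frac{39980}{9}$ ($G = \left(- \frac{1}{9}\right) \left(-39980\right) = \frac{39980}{9} \approx 4442.2$)
$T{\left(s \right)} = - \frac{1}{2} + \frac{s}{6}$
$O{\left(M,k \right)} = - \frac{1}{2} + \frac{7 k}{6}$ ($O{\left(M,k \right)} = k + \left(- \frac{1}{2} + \frac{k}{6}\right) = - \frac{1}{2} + \frac{7 k}{6}$)
$\frac{\frac{2295}{6605} + \frac{O{\left(83,5 \cdot 28 \right)}}{37306}}{G} = \frac{\frac{2295}{6605} + \frac{- \frac{1}{2} + \frac{7 \cdot 5 \cdot 28}{6}}{37306}}{\frac{39980}{9}} = \left(2295 \cdot \frac{1}{6605} + \left(- \frac{1}{2} + \frac{7}{6} \cdot 140\right) \frac{1}{37306}\right) \frac{9}{39980} = \left(\frac{459}{1321} + \left(- \frac{1}{2} + \frac{490}{3}\right) \frac{1}{37306}\right) \frac{9}{39980} = \left(\frac{459}{1321} + \frac{977}{6} \cdot \frac{1}{37306}\right) \frac{9}{39980} = \left(\frac{459}{1321} + \frac{977}{223836}\right) \frac{9}{39980} = \frac{104031341}{295687356} \cdot \frac{9}{39980} = \frac{312094023}{3940526830960}$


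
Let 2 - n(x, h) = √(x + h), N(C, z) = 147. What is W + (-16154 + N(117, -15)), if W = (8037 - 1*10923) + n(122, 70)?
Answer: -18891 - 8*√3 ≈ -18905.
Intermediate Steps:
n(x, h) = 2 - √(h + x) (n(x, h) = 2 - √(x + h) = 2 - √(h + x))
W = -2884 - 8*√3 (W = (8037 - 1*10923) + (2 - √(70 + 122)) = (8037 - 10923) + (2 - √192) = -2886 + (2 - 8*√3) = -2884 - 8*√3 ≈ -2897.9)
W + (-16154 + N(117, -15)) = (-2884 - 8*√3) + (-16154 + 147) = (-2884 - 8*√3) - 16007 = -18891 - 8*√3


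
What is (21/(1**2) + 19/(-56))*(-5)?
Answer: -5785/56 ≈ -103.30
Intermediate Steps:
(21/(1**2) + 19/(-56))*(-5) = (21/1 + 19*(-1/56))*(-5) = (21*1 - 19/56)*(-5) = (21 - 19/56)*(-5) = (1157/56)*(-5) = -5785/56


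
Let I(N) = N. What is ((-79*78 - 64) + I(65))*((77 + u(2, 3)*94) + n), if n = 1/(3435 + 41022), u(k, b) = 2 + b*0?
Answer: -72583394066/44457 ≈ -1.6327e+6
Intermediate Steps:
u(k, b) = 2 (u(k, b) = 2 + 0 = 2)
n = 1/44457 ≈ 2.2494e-5
((-79*78 - 64) + I(65))*((77 + u(2, 3)*94) + n) = ((-79*78 - 64) + 65)*((77 + 2*94) + 1/44457) = ((-6162 - 64) + 65)*((77 + 188) + 1/44457) = (-6226 + 65)*(265 + 1/44457) = -6161*11781106/44457 = -72583394066/44457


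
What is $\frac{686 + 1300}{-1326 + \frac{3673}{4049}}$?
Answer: $- \frac{8041314}{5365301} \approx -1.4988$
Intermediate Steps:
$\frac{686 + 1300}{-1326 + \frac{3673}{4049}} = \frac{1986}{-1326 + 3673 \cdot \frac{1}{4049}} = \frac{1986}{-1326 + \frac{3673}{4049}} = \frac{1986}{- \frac{5365301}{4049}} = 1986 \left(- \frac{4049}{5365301}\right) = - \frac{8041314}{5365301}$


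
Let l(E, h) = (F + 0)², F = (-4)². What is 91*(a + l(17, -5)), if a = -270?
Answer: -1274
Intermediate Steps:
F = 16
l(E, h) = 256 (l(E, h) = (16 + 0)² = 16² = 256)
91*(a + l(17, -5)) = 91*(-270 + 256) = 91*(-14) = -1274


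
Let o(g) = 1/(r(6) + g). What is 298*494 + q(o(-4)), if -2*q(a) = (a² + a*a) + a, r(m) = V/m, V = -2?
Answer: 49757677/338 ≈ 1.4721e+5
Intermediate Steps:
r(m) = -2/m
o(g) = 1/(-⅓ + g) (o(g) = 1/(-2/6 + g) = 1/(-2*⅙ + g) = 1/(-⅓ + g))
q(a) = -a² - a/2 (q(a) = -((a² + a*a) + a)/2 = -((a² + a²) + a)/2 = -(2*a² + a)/2 = -(a + 2*a²)/2 = -a² - a/2)
298*494 + q(o(-4)) = 298*494 - 3/(-1 + 3*(-4))*(½ + 3/(-1 + 3*(-4))) = 147212 - 3/(-1 - 12)*(½ + 3/(-1 - 12)) = 147212 - 3/(-13)*(½ + 3/(-13)) = 147212 - 3*(-1/13)*(½ + 3*(-1/13)) = 147212 - 1*(-3/13)*(½ - 3/13) = 147212 - 1*(-3/13)*7/26 = 147212 + 21/338 = 49757677/338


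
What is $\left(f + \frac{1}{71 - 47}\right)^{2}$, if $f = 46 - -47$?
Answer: $\frac{4986289}{576} \approx 8656.8$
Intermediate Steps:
$f = 93$ ($f = 46 + 47 = 93$)
$\left(f + \frac{1}{71 - 47}\right)^{2} = \left(93 + \frac{1}{71 - 47}\right)^{2} = \left(93 + \frac{1}{24}\right)^{2} = \left(\frac{2233}{24}\right)^{2} = \frac{4986289}{576}$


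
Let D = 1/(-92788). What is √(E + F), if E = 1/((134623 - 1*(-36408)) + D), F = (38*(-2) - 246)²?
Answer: 4*√181335380911004748422198/5289874809 ≈ 322.00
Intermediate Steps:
F = 103684 (F = (-76 - 246)² = (-322)² = 103684)
D = -1/92788 ≈ -1.0777e-5
E = 92788/15869624427 (E = 1/((134623 - 1*(-36408)) - 1/92788) = 1/((134623 + 36408) - 1/92788) = 1/(171031 - 1/92788) = 1/(15869624427/92788) = 92788/15869624427 ≈ 5.8469e-6)
√(E + F) = √(92788/15869624427 + 103684) = √(1645426139181856/15869624427) = 4*√181335380911004748422198/5289874809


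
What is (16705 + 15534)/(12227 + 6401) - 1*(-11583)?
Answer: 215800363/18628 ≈ 11585.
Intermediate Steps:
(16705 + 15534)/(12227 + 6401) - 1*(-11583) = 32239/18628 + 11583 = 215800363/18628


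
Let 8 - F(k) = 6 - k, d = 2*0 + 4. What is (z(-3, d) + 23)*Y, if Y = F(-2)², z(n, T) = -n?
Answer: 0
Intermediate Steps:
d = 4 (d = 0 + 4 = 4)
F(k) = 2 + k (F(k) = 8 - (6 - k) = 8 + (-6 + k) = 2 + k)
Y = 0 (Y = (2 - 2)² = 0² = 0)
(z(-3, d) + 23)*Y = (-1*(-3) + 23)*0 = (3 + 23)*0 = 26*0 = 0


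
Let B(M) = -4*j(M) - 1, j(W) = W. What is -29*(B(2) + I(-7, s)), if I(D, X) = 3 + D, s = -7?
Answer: 377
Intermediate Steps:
B(M) = -1 - 4*M (B(M) = -4*M - 1 = -1 - 4*M)
-29*(B(2) + I(-7, s)) = -29*((-1 - 4*2) + (3 - 7)) = -29*((-1 - 8) - 4) = -29*(-9 - 4) = -29*(-13) = 377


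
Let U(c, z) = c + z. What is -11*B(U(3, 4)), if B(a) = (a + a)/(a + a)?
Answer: -11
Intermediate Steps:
B(a) = 1 (B(a) = (2*a)/((2*a)) = (2*a)*(1/(2*a)) = 1)
-11*B(U(3, 4)) = -11*1 = -11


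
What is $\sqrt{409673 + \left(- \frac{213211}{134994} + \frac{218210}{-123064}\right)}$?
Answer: $\frac{\sqrt{1766626742757472985887431}}{2076612702} \approx 640.05$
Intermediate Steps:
$\sqrt{409673 + \left(- \frac{213211}{134994} + \frac{218210}{-123064}\right)} = \sqrt{409673 + \left(\left(-213211\right) \frac{1}{134994} + 218210 \left(- \frac{1}{123064}\right)\right)} = \sqrt{409673 - \frac{13923909811}{4153225404}} = \sqrt{\frac{1701450387023081}{4153225404}} = \frac{\sqrt{1766626742757472985887431}}{2076612702}$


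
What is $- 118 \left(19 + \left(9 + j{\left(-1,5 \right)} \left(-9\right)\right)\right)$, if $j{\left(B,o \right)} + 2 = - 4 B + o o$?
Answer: $25370$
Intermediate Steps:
$j{\left(B,o \right)} = -2 + o^{2} - 4 B$ ($j{\left(B,o \right)} = -2 - \left(4 B - o o\right) = -2 - \left(- o^{2} + 4 B\right) = -2 + o^{2} - 4 B$)
$- 118 \left(19 + \left(9 + j{\left(-1,5 \right)} \left(-9\right)\right)\right) = - 118 \left(19 + \left(9 + \left(-2 + 5^{2} - -4\right) \left(-9\right)\right)\right) = - 118 \left(19 + \left(9 + \left(-2 + 25 + 4\right) \left(-9\right)\right)\right) = - 118 \left(19 + \left(9 + 27 \left(-9\right)\right)\right) = - 118 \left(19 + \left(9 - 243\right)\right) = - 118 \left(19 - 234\right) = \left(-118\right) \left(-215\right) = 25370$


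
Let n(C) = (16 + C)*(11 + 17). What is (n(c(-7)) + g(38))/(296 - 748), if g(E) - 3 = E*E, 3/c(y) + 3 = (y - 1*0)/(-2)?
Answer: -2063/452 ≈ -4.5642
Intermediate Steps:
c(y) = 3/(-3 - y/2) (c(y) = 3/(-3 + (y - 1*0)/(-2)) = 3/(-3 + (y + 0)*(-½)) = 3/(-3 + y*(-½)) = 3/(-3 - y/2))
n(C) = 448 + 28*C (n(C) = (16 + C)*28 = 448 + 28*C)
g(E) = 3 + E² (g(E) = 3 + E*E = 3 + E²)
(n(c(-7)) + g(38))/(296 - 748) = ((448 + 28*(-6/(6 - 7))) + (3 + 38²))/(296 - 748) = ((448 + 28*(-6/(-1))) + (3 + 1444))/(-452) = ((448 + 28*(-6*(-1))) + 1447)*(-1/452) = ((448 + 28*6) + 1447)*(-1/452) = ((448 + 168) + 1447)*(-1/452) = (616 + 1447)*(-1/452) = 2063*(-1/452) = -2063/452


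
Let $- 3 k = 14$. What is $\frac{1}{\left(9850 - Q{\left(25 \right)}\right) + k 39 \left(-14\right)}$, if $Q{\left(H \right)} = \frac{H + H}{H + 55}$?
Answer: $\frac{8}{99179} \approx 8.0662 \cdot 10^{-5}$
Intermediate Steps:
$k = - \frac{14}{3}$ ($k = \left(- \frac{1}{3}\right) 14 = - \frac{14}{3} \approx -4.6667$)
$Q{\left(H \right)} = \frac{2 H}{55 + H}$
$\frac{1}{\left(9850 - Q{\left(25 \right)}\right) + k 39 \left(-14\right)} = \frac{1}{\left(9850 - 2 \cdot 25 \frac{1}{55 + 25}\right) + \left(- \frac{14}{3}\right) 39 \left(-14\right)} = \frac{1}{\left(9850 - 2 \cdot 25 \cdot \frac{1}{80}\right) - -2548} = \frac{1}{\left(9850 - 2 \cdot 25 \cdot \frac{1}{80}\right) + 2548} = \frac{1}{\left(9850 - \frac{5}{8}\right) + 2548} = \frac{1}{\frac{78795}{8} + 2548} = \frac{1}{\frac{99179}{8}} = \frac{8}{99179}$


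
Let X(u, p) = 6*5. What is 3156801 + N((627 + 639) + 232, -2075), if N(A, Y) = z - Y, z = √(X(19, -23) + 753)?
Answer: 3158876 + 3*√87 ≈ 3.1589e+6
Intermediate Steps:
X(u, p) = 30
z = 3*√87 (z = √(30 + 753) = √783 = 3*√87 ≈ 27.982)
N(A, Y) = -Y + 3*√87 (N(A, Y) = 3*√87 - Y = -Y + 3*√87)
3156801 + N((627 + 639) + 232, -2075) = 3156801 + (-1*(-2075) + 3*√87) = 3156801 + (2075 + 3*√87) = 3158876 + 3*√87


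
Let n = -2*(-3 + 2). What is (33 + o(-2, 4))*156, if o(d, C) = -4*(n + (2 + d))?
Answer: 3900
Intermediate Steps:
n = 2 (n = -2*(-1) = 2)
o(d, C) = -16 - 4*d (o(d, C) = -4*(2 + (2 + d)) = -4*(4 + d) = -16 - 4*d)
(33 + o(-2, 4))*156 = (33 + (-16 - 4*(-2)))*156 = (33 + (-16 + 8))*156 = (33 - 8)*156 = 25*156 = 3900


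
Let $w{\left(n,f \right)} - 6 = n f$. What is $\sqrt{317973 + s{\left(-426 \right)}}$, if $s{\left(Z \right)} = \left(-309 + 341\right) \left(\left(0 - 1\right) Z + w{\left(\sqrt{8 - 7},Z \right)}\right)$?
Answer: $\sqrt{318165} \approx 564.06$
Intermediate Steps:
$w{\left(n,f \right)} = 6 + f n$ ($w{\left(n,f \right)} = 6 + n f = 6 + f n$)
$s{\left(Z \right)} = 192$ ($s{\left(Z \right)} = \left(-309 + 341\right) \left(\left(0 - 1\right) Z + \left(6 + Z \sqrt{8 - 7}\right)\right) = 32 \left(- Z + \left(6 + Z \sqrt{1}\right)\right) = 32 \left(- Z + \left(6 + Z 1\right)\right) = 32 \left(- Z + \left(6 + Z\right)\right) = 32 \cdot 6 = 192$)
$\sqrt{317973 + s{\left(-426 \right)}} = \sqrt{317973 + 192} = \sqrt{318165}$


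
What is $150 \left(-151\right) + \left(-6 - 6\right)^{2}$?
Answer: $-22506$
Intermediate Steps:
$150 \left(-151\right) + \left(-6 - 6\right)^{2} = -22650 + \left(-12\right)^{2} = -22650 + 144 = -22506$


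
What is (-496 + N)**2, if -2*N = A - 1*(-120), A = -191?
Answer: 848241/4 ≈ 2.1206e+5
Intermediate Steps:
N = 71/2 (N = -(-191 - 1*(-120))/2 = -(-191 + 120)/2 = -1/2*(-71) = 71/2 ≈ 35.500)
(-496 + N)**2 = (-496 + 71/2)**2 = (-921/2)**2 = 848241/4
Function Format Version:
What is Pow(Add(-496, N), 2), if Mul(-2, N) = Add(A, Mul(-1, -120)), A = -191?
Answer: Rational(848241, 4) ≈ 2.1206e+5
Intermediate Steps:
N = Rational(71, 2) (N = Mul(Rational(-1, 2), Add(-191, Mul(-1, -120))) = Mul(Rational(-1, 2), Add(-191, 120)) = Mul(Rational(-1, 2), -71) = Rational(71, 2) ≈ 35.500)
Pow(Add(-496, N), 2) = Pow(Add(-496, Rational(71, 2)), 2) = Pow(Rational(-921, 2), 2) = Rational(848241, 4)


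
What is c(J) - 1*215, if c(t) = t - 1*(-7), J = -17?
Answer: -225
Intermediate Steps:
c(t) = 7 + t (c(t) = t + 7 = 7 + t)
c(J) - 1*215 = (7 - 17) - 1*215 = -10 - 215 = -225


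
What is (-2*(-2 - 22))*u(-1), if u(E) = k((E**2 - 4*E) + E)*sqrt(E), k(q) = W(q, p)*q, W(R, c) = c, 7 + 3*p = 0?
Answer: -448*I ≈ -448.0*I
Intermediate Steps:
p = -7/3 (p = -7/3 + (1/3)*0 = -7/3 + 0 = -7/3 ≈ -2.3333)
k(q) = -7*q/3
u(E) = sqrt(E)*(7*E - 7*E**2/3) (u(E) = (-7*((E**2 - 4*E) + E)/3)*sqrt(E) = (-7*(E**2 - 3*E)/3)*sqrt(E) = (7*E - 7*E**2/3)*sqrt(E) = sqrt(E)*(7*E - 7*E**2/3))
(-2*(-2 - 22))*u(-1) = (-2*(-2 - 22))*(7*(-1)**(3/2)*(3 - 1*(-1))/3) = (-2*(-24))*(7*(-I)*(3 + 1)/3) = 48*((7/3)*(-I)*4) = 48*(-28*I/3) = -448*I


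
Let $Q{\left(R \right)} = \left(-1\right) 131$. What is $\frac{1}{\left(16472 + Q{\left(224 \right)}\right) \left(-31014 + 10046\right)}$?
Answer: $- \frac{1}{342638088} \approx -2.9185 \cdot 10^{-9}$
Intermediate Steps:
$Q{\left(R \right)} = -131$
$\frac{1}{\left(16472 + Q{\left(224 \right)}\right) \left(-31014 + 10046\right)} = \frac{1}{\left(16472 - 131\right) \left(-31014 + 10046\right)} = \frac{1}{16341 \left(-20968\right)} = \frac{1}{-342638088} = - \frac{1}{342638088}$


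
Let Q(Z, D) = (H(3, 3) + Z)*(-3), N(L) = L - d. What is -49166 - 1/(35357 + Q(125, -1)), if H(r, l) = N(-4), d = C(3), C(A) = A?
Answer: -1720957499/35003 ≈ -49166.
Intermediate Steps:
d = 3
N(L) = -3 + L (N(L) = L - 1*3 = L - 3 = -3 + L)
H(r, l) = -7 (H(r, l) = -3 - 4 = -7)
Q(Z, D) = 21 - 3*Z (Q(Z, D) = (-7 + Z)*(-3) = 21 - 3*Z)
-49166 - 1/(35357 + Q(125, -1)) = -49166 - 1/(35357 + (21 - 3*125)) = -49166 - 1/(35357 + (21 - 375)) = -49166 - 1/(35357 - 354) = -49166 - 1/35003 = -1720957499/35003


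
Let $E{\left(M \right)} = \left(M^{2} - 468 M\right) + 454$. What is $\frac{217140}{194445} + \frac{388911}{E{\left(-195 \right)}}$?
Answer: $\frac{6919555057}{1681806657} \approx 4.1144$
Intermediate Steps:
$E{\left(M \right)} = 454 + M^{2} - 468 M$
$\frac{217140}{194445} + \frac{388911}{E{\left(-195 \right)}} = \frac{217140}{194445} + \frac{388911}{454 + \left(-195\right)^{2} - -91260} = 217140 \cdot \frac{1}{194445} + \frac{388911}{454 + 38025 + 91260} = \frac{14476}{12963} + \frac{388911}{129739} = \frac{6919555057}{1681806657}$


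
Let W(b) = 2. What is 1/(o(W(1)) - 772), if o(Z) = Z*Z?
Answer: -1/768 ≈ -0.0013021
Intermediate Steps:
o(Z) = Z²
1/(o(W(1)) - 772) = 1/(2² - 772) = 1/(4 - 772) = 1/(-768) = -1/768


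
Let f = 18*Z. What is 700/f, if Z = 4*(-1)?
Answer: -175/18 ≈ -9.7222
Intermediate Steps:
Z = -4
f = -72 (f = 18*(-4) = -72)
700/f = 700/(-72) = 700*(-1/72) = -175/18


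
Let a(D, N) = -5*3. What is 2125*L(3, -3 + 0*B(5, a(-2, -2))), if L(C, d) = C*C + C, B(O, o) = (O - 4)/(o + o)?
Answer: 25500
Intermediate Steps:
a(D, N) = -15
B(O, o) = (-4 + O)/(2*o) (B(O, o) = (-4 + O)/((2*o)) = (-4 + O)*(1/(2*o)) = (-4 + O)/(2*o))
L(C, d) = C + C² (L(C, d) = C² + C = C + C²)
2125*L(3, -3 + 0*B(5, a(-2, -2))) = 2125*(3*(1 + 3)) = 2125*(3*4) = 2125*12 = 25500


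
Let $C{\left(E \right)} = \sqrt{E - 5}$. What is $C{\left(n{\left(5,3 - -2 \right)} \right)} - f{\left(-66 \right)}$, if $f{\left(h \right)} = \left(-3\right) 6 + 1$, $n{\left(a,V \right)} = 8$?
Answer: $17 + \sqrt{3} \approx 18.732$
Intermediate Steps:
$f{\left(h \right)} = -17$ ($f{\left(h \right)} = -18 + 1 = -17$)
$C{\left(E \right)} = \sqrt{-5 + E}$
$C{\left(n{\left(5,3 - -2 \right)} \right)} - f{\left(-66 \right)} = \sqrt{-5 + 8} - -17 = \sqrt{3} + 17 = 17 + \sqrt{3}$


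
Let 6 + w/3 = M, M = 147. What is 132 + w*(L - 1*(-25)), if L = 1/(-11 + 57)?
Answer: 492945/46 ≈ 10716.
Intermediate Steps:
L = 1/46 ≈ 0.021739
w = 423 (w = -18 + 3*147 = -18 + 441 = 423)
132 + w*(L - 1*(-25)) = 132 + 423*(1/46 - 1*(-25)) = 132 + 423*(1/46 + 25) = 132 + 423*(1151/46) = 132 + 486873/46 = 492945/46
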